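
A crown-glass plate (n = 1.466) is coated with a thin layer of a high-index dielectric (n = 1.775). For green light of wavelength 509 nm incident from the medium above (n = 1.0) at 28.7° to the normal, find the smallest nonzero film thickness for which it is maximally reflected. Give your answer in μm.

0.0745 μm

At the upper boundary (n = 1.0 to n = 1.775) the reflected ray undergoes a half-wave phase shift.
Ray reflecting at the bottom interface goes from n = 1.775 toward n = 1.466: no phase shift.
The two reflections differ by half a wavelength.
For strong reflection here: 2 n t cos θ_r = (m + ½) λ.
Snell's law: 1.0 sin 28.7° = 1.775 sin θ_r → sin θ_r = 0.271, cos θ_r = 0.963.
Minimum at m = 0: t = λ / (4 n cos θ_r) = 509 / (4 × 1.775 × 0.963) = 74.5 nm.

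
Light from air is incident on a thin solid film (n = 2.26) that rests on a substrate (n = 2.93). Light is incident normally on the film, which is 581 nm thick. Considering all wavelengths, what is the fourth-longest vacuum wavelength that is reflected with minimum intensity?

750 nm

Ray reflecting at the top interface goes from n = 1.0 toward n = 2.26: a half-wave phase shift.
At the lower boundary (n = 2.26 to n = 2.93) the reflected ray undergoes a half-wave phase shift.
Zero or two π shifts → no net half-wave offset.
For weak reflection here: 2 n t = (m + ½) λ.
λ = 2 n t / (m + ½). The fourth-longest wavelength is m = 3: λ = 2 × 2.26 × 581 / 3.50 = 750 nm.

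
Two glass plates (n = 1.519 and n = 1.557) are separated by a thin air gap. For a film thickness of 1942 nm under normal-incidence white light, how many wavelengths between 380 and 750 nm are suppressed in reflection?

5

Ray reflecting at the top interface goes from n = 1.519 toward n = 1.0: no phase shift.
Bottom surface (1.0 → 1.557): reflection off a higher-index medium gives a half-wave phase shift.
The two reflections differ by half a wavelength.
With one net inversion, destructive interference in reflection requires 2 n t = m λ.
λ = 2 n t / m = 3884 / m nm.
m=5: 777 nm (IR); m=6: 647 nm (visible); m=7: 555 nm (visible); m=8: 486 nm (visible); m=9: 432 nm (visible); m=10: 388 nm (visible); m=11: 353 nm (UV).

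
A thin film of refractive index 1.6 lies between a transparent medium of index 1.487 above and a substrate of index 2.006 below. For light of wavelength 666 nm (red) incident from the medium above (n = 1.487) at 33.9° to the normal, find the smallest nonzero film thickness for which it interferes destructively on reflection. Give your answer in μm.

0.122 μm

Top surface (1.487 → 1.6): reflection off a higher-index medium gives a half-wave phase shift.
Ray reflecting at the bottom interface goes from n = 1.6 toward n = 2.006: a half-wave phase shift.
The two reflections carry the same phase change, so no net offset.
With no net inversion, destructive interference in reflection requires 2 n t cos θ_r = (m + ½) λ.
Snell's law: 1.487 sin 33.9° = 1.6 sin θ_r → sin θ_r = 0.518, cos θ_r = 0.855.
Minimum at m = 0: t = λ / (4 n cos θ_r) = 666 / (4 × 1.6 × 0.855) = 122 nm.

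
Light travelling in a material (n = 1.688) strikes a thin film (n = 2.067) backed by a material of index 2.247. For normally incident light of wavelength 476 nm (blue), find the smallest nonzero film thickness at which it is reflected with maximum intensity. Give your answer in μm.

0.115 μm

Ray reflecting at the top interface goes from n = 1.688 toward n = 2.067: a half-wave phase shift.
At the lower boundary (n = 2.067 to n = 2.247) the reflected ray undergoes a half-wave phase shift.
Zero or two π shifts → no net half-wave offset.
So the condition for constructive reflection is 2 n t = m λ.
Minimum nonzero at m = 1: t = λ / (2 n) = 476 / (2 × 2.067) = 115 nm.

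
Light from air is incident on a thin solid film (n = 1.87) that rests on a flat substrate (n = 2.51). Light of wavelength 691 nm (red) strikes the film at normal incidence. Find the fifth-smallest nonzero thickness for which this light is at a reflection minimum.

Ray reflecting at the top interface goes from n = 1.0 toward n = 1.87: a half-wave phase shift.
At the lower boundary (n = 1.87 to n = 2.51) the reflected ray undergoes a half-wave phase shift.
Zero or two π shifts → no net half-wave offset.
With no net inversion, destructive interference in reflection requires 2 n t = (m + ½) λ.
The fifth-smallest nonzero thickness corresponds to m = 4: t = (m + ½) λ / (2 n) = 4.50 × 691 / (2 × 1.87) = 831 nm.

831 nm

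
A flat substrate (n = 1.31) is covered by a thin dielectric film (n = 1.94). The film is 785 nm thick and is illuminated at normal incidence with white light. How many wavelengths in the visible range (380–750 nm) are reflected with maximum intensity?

4

Top surface (1.0 → 1.94): reflection off a higher-index medium gives a half-wave phase shift.
At the lower boundary (n = 1.94 to n = 1.31) the reflected ray undergoes no phase shift.
Exactly one π shift → a net half-wave offset.
For bright reflection here: 2 n t = (m + ½) λ.
λ = 2 n t / (m + ½) = 3046 / (m + ½) nm.
m=3: 870 nm (IR); m=4: 677 nm (visible); m=5: 554 nm (visible); m=6: 469 nm (visible); m=7: 406 nm (visible); m=8: 358 nm (UV).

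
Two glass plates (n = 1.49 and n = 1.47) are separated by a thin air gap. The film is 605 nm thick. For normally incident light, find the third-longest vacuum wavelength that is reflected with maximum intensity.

At the upper boundary (n = 1.49 to n = 1.0) the reflected ray undergoes no phase shift.
Ray reflecting at the bottom interface goes from n = 1.0 toward n = 1.47: a half-wave phase shift.
The two reflections differ by half a wavelength.
So the condition for constructive reflection is 2 n t = (m + ½) λ.
λ = 2 n t / (m + ½). The third-longest wavelength is m = 2: λ = 2 × 1.0 × 605 / 2.50 = 484 nm.

484 nm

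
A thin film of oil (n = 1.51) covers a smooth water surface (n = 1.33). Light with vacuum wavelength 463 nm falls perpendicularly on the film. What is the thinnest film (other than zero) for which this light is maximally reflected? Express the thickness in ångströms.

767 Å

Top surface (1.0 → 1.51): reflection off a higher-index medium gives a half-wave phase shift.
Ray reflecting at the bottom interface goes from n = 1.51 toward n = 1.33: no phase shift.
The two reflections differ by half a wavelength.
So the condition for constructive reflection is 2 n t = (m + ½) λ.
Minimum at m = 0: t = λ / (4 n) = 463 / (4 × 1.51) = 76.7 nm.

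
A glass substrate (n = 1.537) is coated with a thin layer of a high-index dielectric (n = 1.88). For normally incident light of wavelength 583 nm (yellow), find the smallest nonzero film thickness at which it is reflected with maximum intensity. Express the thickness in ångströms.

775 Å

Ray reflecting at the top interface goes from n = 1.0 toward n = 1.88: a half-wave phase shift.
At the lower boundary (n = 1.88 to n = 1.537) the reflected ray undergoes no phase shift.
The two reflections differ by half a wavelength.
With one net inversion, constructive interference in reflection requires 2 n t = (m + ½) λ.
Minimum at m = 0: t = λ / (4 n) = 583 / (4 × 1.88) = 77.5 nm.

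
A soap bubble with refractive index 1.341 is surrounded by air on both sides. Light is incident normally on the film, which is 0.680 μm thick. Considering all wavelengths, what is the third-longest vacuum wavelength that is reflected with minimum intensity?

608 nm

Ray reflecting at the top interface goes from n = 1.0 toward n = 1.341: a half-wave phase shift.
Bottom surface (1.341 → 1.0): reflection off a lower-index medium gives no phase shift.
Exactly one π shift → a net half-wave offset.
So the condition for destructive reflection is 2 n t = m λ.
λ = 2 n t / m. The third-longest wavelength is m = 3: λ = 2 × 1.341 × 680 / 3.00 = 608 nm.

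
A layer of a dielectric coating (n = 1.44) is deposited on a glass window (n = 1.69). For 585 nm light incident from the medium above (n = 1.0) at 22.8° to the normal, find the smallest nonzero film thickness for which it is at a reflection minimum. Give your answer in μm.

0.105 μm

Top surface (1.0 → 1.44): reflection off a higher-index medium gives a half-wave phase shift.
At the lower boundary (n = 1.44 to n = 1.69) the reflected ray undergoes a half-wave phase shift.
Zero or two π shifts → no net half-wave offset.
So the condition for destructive reflection is 2 n t cos θ_r = (m + ½) λ.
Snell's law: 1.0 sin 22.8° = 1.44 sin θ_r → sin θ_r = 0.269, cos θ_r = 0.963.
Minimum at m = 0: t = λ / (4 n cos θ_r) = 585 / (4 × 1.44 × 0.963) = 105 nm.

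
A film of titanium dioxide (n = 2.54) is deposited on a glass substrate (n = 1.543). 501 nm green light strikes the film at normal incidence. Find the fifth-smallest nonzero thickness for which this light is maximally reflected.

Top surface (1.0 → 2.54): reflection off a higher-index medium gives a half-wave phase shift.
At the lower boundary (n = 2.54 to n = 1.543) the reflected ray undergoes no phase shift.
The two reflections differ by half a wavelength.
With one net inversion, constructive interference in reflection requires 2 n t = (m + ½) λ.
The fifth-smallest nonzero thickness corresponds to m = 4: t = (m + ½) λ / (2 n) = 4.50 × 501 / (2 × 2.54) = 444 nm.

444 nm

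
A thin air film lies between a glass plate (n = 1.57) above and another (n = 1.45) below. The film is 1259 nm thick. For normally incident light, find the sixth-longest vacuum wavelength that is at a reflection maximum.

458 nm

At the upper boundary (n = 1.57 to n = 1.0) the reflected ray undergoes no phase shift.
At the lower boundary (n = 1.0 to n = 1.45) the reflected ray undergoes a half-wave phase shift.
Exactly one π shift → a net half-wave offset.
With one net inversion, constructive interference in reflection requires 2 n t = (m + ½) λ.
λ = 2 n t / (m + ½). The sixth-longest wavelength is m = 5: λ = 2 × 1.0 × 1259 / 5.50 = 458 nm.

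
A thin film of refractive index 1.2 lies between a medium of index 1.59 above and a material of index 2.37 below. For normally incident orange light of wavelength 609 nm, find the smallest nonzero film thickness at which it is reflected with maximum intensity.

Top surface (1.59 → 1.2): reflection off a lower-index medium gives no phase shift.
Bottom surface (1.2 → 2.37): reflection off a higher-index medium gives a half-wave phase shift.
Exactly one π shift → a net half-wave offset.
For bright reflection here: 2 n t = (m + ½) λ.
Minimum at m = 0: t = λ / (4 n) = 609 / (4 × 1.2) = 127 nm.

127 nm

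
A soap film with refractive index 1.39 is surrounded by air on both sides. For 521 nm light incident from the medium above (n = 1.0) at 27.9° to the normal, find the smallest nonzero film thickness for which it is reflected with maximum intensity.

99.5 nm

At the upper boundary (n = 1.0 to n = 1.39) the reflected ray undergoes a half-wave phase shift.
Bottom surface (1.39 → 1.0): reflection off a lower-index medium gives no phase shift.
Net: one phase inversion between the two reflected rays.
For strong reflection here: 2 n t cos θ_r = (m + ½) λ.
Snell's law: 1.0 sin 27.9° = 1.39 sin θ_r → sin θ_r = 0.337, cos θ_r = 0.942.
Minimum at m = 0: t = λ / (4 n cos θ_r) = 521 / (4 × 1.39 × 0.942) = 99.5 nm.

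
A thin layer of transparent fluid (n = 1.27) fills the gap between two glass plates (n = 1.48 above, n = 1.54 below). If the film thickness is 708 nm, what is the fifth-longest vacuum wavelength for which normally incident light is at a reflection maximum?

Ray reflecting at the top interface goes from n = 1.48 toward n = 1.27: no phase shift.
Ray reflecting at the bottom interface goes from n = 1.27 toward n = 1.54: a half-wave phase shift.
The two reflections differ by half a wavelength.
For bright reflection here: 2 n t = (m + ½) λ.
λ = 2 n t / (m + ½). The fifth-longest wavelength is m = 4: λ = 2 × 1.27 × 708 / 4.50 = 400 nm.

400 nm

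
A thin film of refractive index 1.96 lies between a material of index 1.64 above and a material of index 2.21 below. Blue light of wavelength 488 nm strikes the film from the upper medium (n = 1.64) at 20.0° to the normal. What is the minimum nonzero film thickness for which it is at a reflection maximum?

At the upper boundary (n = 1.64 to n = 1.96) the reflected ray undergoes a half-wave phase shift.
Bottom surface (1.96 → 2.21): reflection off a higher-index medium gives a half-wave phase shift.
The two reflections carry the same phase change, so no net offset.
With no net inversion, constructive interference in reflection requires 2 n t cos θ_r = m λ.
Snell's law: 1.64 sin 20.0° = 1.96 sin θ_r → sin θ_r = 0.286, cos θ_r = 0.958.
Minimum nonzero at m = 1: t = λ / (2 n cos θ_r) = 488 / (2 × 1.96 × 0.958) = 130 nm.

130 nm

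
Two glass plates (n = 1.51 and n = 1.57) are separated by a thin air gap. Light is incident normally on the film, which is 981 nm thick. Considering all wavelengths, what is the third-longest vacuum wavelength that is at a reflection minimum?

654 nm

Top surface (1.51 → 1.0): reflection off a lower-index medium gives no phase shift.
Ray reflecting at the bottom interface goes from n = 1.0 toward n = 1.57: a half-wave phase shift.
The two reflections differ by half a wavelength.
With one net inversion, destructive interference in reflection requires 2 n t = m λ.
λ = 2 n t / m. The third-longest wavelength is m = 3: λ = 2 × 1.0 × 981 / 3.00 = 654 nm.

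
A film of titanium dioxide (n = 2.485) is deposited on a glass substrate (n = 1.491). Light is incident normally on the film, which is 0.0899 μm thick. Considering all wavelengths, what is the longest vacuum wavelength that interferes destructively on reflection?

At the upper boundary (n = 1.0 to n = 2.485) the reflected ray undergoes a half-wave phase shift.
Bottom surface (2.485 → 1.491): reflection off a lower-index medium gives no phase shift.
The two reflections differ by half a wavelength.
For minimum reflection here: 2 n t = m λ.
λ = 2 n t / m. The longest wavelength is m = 1: λ = 2 × 2.485 × 89.9 / 1.00 = 447 nm.

447 nm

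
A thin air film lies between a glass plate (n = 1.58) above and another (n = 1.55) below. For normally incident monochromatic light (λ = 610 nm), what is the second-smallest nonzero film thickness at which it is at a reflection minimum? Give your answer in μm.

0.610 μm

At the upper boundary (n = 1.58 to n = 1.0) the reflected ray undergoes no phase shift.
Bottom surface (1.0 → 1.55): reflection off a higher-index medium gives a half-wave phase shift.
The two reflections differ by half a wavelength.
With one net inversion, destructive interference in reflection requires 2 n t = m λ.
The second-smallest nonzero thickness corresponds to m = 2: t = m λ / (2 n) = 2.00 × 610 / (2 × 1.0) = 610 nm.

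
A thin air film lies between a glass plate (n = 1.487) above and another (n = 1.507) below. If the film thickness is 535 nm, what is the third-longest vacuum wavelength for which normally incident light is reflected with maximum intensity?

At the upper boundary (n = 1.487 to n = 1.0) the reflected ray undergoes no phase shift.
Bottom surface (1.0 → 1.507): reflection off a higher-index medium gives a half-wave phase shift.
Net: one phase inversion between the two reflected rays.
With one net inversion, constructive interference in reflection requires 2 n t = (m + ½) λ.
λ = 2 n t / (m + ½). The third-longest wavelength is m = 2: λ = 2 × 1.0 × 535 / 2.50 = 428 nm.

428 nm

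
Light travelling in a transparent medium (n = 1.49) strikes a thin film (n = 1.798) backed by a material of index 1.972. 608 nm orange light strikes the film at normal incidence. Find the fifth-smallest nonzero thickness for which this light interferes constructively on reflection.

845 nm

Top surface (1.49 → 1.798): reflection off a higher-index medium gives a half-wave phase shift.
Ray reflecting at the bottom interface goes from n = 1.798 toward n = 1.972: a half-wave phase shift.
Zero or two π shifts → no net half-wave offset.
So the condition for constructive reflection is 2 n t = m λ.
The fifth-smallest nonzero thickness corresponds to m = 5: t = m λ / (2 n) = 5.00 × 608 / (2 × 1.798) = 845 nm.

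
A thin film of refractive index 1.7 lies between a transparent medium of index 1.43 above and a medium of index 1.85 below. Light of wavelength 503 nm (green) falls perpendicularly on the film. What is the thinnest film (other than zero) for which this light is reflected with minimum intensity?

Top surface (1.43 → 1.7): reflection off a higher-index medium gives a half-wave phase shift.
Bottom surface (1.7 → 1.85): reflection off a higher-index medium gives a half-wave phase shift.
Zero or two π shifts → no net half-wave offset.
For minimum reflection here: 2 n t = (m + ½) λ.
Minimum at m = 0: t = λ / (4 n) = 503 / (4 × 1.7) = 74.0 nm.

74.0 nm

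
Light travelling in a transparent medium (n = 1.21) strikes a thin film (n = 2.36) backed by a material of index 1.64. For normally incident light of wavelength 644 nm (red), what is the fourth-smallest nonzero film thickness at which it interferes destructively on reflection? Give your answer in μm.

0.546 μm

At the upper boundary (n = 1.21 to n = 2.36) the reflected ray undergoes a half-wave phase shift.
At the lower boundary (n = 2.36 to n = 1.64) the reflected ray undergoes no phase shift.
The two reflections differ by half a wavelength.
With one net inversion, destructive interference in reflection requires 2 n t = m λ.
The fourth-smallest nonzero thickness corresponds to m = 4: t = m λ / (2 n) = 4.00 × 644 / (2 × 2.36) = 546 nm.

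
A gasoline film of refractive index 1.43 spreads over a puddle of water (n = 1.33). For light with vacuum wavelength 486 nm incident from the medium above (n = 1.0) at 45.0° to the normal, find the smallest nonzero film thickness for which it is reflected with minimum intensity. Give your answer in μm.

At the upper boundary (n = 1.0 to n = 1.43) the reflected ray undergoes a half-wave phase shift.
Bottom surface (1.43 → 1.33): reflection off a lower-index medium gives no phase shift.
Net: one phase inversion between the two reflected rays.
For minimum reflection here: 2 n t cos θ_r = m λ.
Snell's law: 1.0 sin 45.0° = 1.43 sin θ_r → sin θ_r = 0.494, cos θ_r = 0.869.
Minimum nonzero at m = 1: t = λ / (2 n cos θ_r) = 486 / (2 × 1.43 × 0.869) = 196 nm.

0.196 μm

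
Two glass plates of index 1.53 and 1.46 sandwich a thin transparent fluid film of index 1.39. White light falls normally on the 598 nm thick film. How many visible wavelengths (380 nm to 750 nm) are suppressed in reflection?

2

Ray reflecting at the top interface goes from n = 1.53 toward n = 1.39: no phase shift.
At the lower boundary (n = 1.39 to n = 1.46) the reflected ray undergoes a half-wave phase shift.
Exactly one π shift → a net half-wave offset.
For dark reflection here: 2 n t = m λ.
λ = 2 n t / m = 1662 / m nm.
m=2: 831 nm (IR); m=3: 554 nm (visible); m=4: 416 nm (visible); m=5: 332 nm (UV).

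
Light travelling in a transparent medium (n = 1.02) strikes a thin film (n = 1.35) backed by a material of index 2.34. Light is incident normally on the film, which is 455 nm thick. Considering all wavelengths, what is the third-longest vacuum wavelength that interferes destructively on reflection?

491 nm

Ray reflecting at the top interface goes from n = 1.02 toward n = 1.35: a half-wave phase shift.
Bottom surface (1.35 → 2.34): reflection off a higher-index medium gives a half-wave phase shift.
The two reflections carry the same phase change, so no net offset.
With no net inversion, destructive interference in reflection requires 2 n t = (m + ½) λ.
λ = 2 n t / (m + ½). The third-longest wavelength is m = 2: λ = 2 × 1.35 × 455 / 2.50 = 491 nm.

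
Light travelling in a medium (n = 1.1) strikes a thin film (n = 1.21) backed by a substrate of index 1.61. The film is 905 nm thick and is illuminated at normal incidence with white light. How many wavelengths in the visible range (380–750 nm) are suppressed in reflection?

3

Ray reflecting at the top interface goes from n = 1.1 toward n = 1.21: a half-wave phase shift.
At the lower boundary (n = 1.21 to n = 1.61) the reflected ray undergoes a half-wave phase shift.
Zero or two π shifts → no net half-wave offset.
With no net inversion, destructive interference in reflection requires 2 n t = (m + ½) λ.
λ = 2 n t / (m + ½) = 2190 / (m + ½) nm.
m=2: 876 nm (IR); m=3: 626 nm (visible); m=4: 487 nm (visible); m=5: 398 nm (visible); m=6: 337 nm (UV).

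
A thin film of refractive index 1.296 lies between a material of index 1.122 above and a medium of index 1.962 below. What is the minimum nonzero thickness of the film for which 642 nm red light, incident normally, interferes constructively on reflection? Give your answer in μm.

0.248 μm

Top surface (1.122 → 1.296): reflection off a higher-index medium gives a half-wave phase shift.
At the lower boundary (n = 1.296 to n = 1.962) the reflected ray undergoes a half-wave phase shift.
Zero or two π shifts → no net half-wave offset.
For strong reflection here: 2 n t = m λ.
Minimum nonzero at m = 1: t = λ / (2 n) = 642 / (2 × 1.296) = 248 nm.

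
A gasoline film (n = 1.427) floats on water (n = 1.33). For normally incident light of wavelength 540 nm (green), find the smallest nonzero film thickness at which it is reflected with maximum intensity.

94.6 nm

Ray reflecting at the top interface goes from n = 1.0 toward n = 1.427: a half-wave phase shift.
Bottom surface (1.427 → 1.33): reflection off a lower-index medium gives no phase shift.
Net: one phase inversion between the two reflected rays.
So the condition for constructive reflection is 2 n t = (m + ½) λ.
Minimum at m = 0: t = λ / (4 n) = 540 / (4 × 1.427) = 94.6 nm.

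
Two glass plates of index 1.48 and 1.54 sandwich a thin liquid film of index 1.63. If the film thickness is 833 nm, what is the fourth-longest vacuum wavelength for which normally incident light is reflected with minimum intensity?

At the upper boundary (n = 1.48 to n = 1.63) the reflected ray undergoes a half-wave phase shift.
Ray reflecting at the bottom interface goes from n = 1.63 toward n = 1.54: no phase shift.
The two reflections differ by half a wavelength.
With one net inversion, destructive interference in reflection requires 2 n t = m λ.
λ = 2 n t / m. The fourth-longest wavelength is m = 4: λ = 2 × 1.63 × 833 / 4.00 = 679 nm.

679 nm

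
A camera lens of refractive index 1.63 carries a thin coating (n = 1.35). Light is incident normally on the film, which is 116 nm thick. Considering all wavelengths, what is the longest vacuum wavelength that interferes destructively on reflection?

626 nm

Ray reflecting at the top interface goes from n = 1.0 toward n = 1.35: a half-wave phase shift.
At the lower boundary (n = 1.35 to n = 1.63) the reflected ray undergoes a half-wave phase shift.
Zero or two π shifts → no net half-wave offset.
With no net inversion, destructive interference in reflection requires 2 n t = (m + ½) λ.
λ = 2 n t / (m + ½). The longest wavelength is m = 0: λ = 2 × 1.35 × 116 / 0.500 = 626 nm.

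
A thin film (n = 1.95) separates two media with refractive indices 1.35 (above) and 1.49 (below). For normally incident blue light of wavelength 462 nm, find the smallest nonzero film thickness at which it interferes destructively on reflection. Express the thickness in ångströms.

1185 Å

Top surface (1.35 → 1.95): reflection off a higher-index medium gives a half-wave phase shift.
At the lower boundary (n = 1.95 to n = 1.49) the reflected ray undergoes no phase shift.
Net: one phase inversion between the two reflected rays.
With one net inversion, destructive interference in reflection requires 2 n t = m λ.
Minimum nonzero at m = 1: t = λ / (2 n) = 462 / (2 × 1.95) = 118 nm.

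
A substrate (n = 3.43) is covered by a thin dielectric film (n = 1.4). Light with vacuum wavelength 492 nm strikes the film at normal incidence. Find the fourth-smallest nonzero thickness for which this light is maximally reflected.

703 nm

Top surface (1.0 → 1.4): reflection off a higher-index medium gives a half-wave phase shift.
At the lower boundary (n = 1.4 to n = 3.43) the reflected ray undergoes a half-wave phase shift.
Net: no relative phase inversion (both shifts match).
For strong reflection here: 2 n t = m λ.
The fourth-smallest nonzero thickness corresponds to m = 4: t = m λ / (2 n) = 4.00 × 492 / (2 × 1.4) = 703 nm.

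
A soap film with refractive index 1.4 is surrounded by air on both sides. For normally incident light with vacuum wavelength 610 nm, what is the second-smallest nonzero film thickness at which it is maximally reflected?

At the upper boundary (n = 1.0 to n = 1.4) the reflected ray undergoes a half-wave phase shift.
Bottom surface (1.4 → 1.0): reflection off a lower-index medium gives no phase shift.
Net: one phase inversion between the two reflected rays.
With one net inversion, constructive interference in reflection requires 2 n t = (m + ½) λ.
The second-smallest nonzero thickness corresponds to m = 1: t = (m + ½) λ / (2 n) = 1.50 × 610 / (2 × 1.4) = 327 nm.

327 nm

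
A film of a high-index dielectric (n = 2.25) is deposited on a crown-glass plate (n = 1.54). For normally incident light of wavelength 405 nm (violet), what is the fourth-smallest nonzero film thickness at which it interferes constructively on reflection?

315 nm

Ray reflecting at the top interface goes from n = 1.0 toward n = 2.25: a half-wave phase shift.
Bottom surface (2.25 → 1.54): reflection off a lower-index medium gives no phase shift.
The two reflections differ by half a wavelength.
With one net inversion, constructive interference in reflection requires 2 n t = (m + ½) λ.
The fourth-smallest nonzero thickness corresponds to m = 3: t = (m + ½) λ / (2 n) = 3.50 × 405 / (2 × 2.25) = 315 nm.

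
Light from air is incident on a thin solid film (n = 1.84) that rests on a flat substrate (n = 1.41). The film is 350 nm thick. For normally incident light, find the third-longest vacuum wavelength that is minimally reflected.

Ray reflecting at the top interface goes from n = 1.0 toward n = 1.84: a half-wave phase shift.
At the lower boundary (n = 1.84 to n = 1.41) the reflected ray undergoes no phase shift.
Exactly one π shift → a net half-wave offset.
For weak reflection here: 2 n t = m λ.
λ = 2 n t / m. The third-longest wavelength is m = 3: λ = 2 × 1.84 × 350 / 3.00 = 429 nm.

429 nm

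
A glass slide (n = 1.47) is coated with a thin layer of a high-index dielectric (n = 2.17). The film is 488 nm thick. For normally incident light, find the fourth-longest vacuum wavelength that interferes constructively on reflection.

605 nm

At the upper boundary (n = 1.0 to n = 2.17) the reflected ray undergoes a half-wave phase shift.
Bottom surface (2.17 → 1.47): reflection off a lower-index medium gives no phase shift.
Exactly one π shift → a net half-wave offset.
For bright reflection here: 2 n t = (m + ½) λ.
λ = 2 n t / (m + ½). The fourth-longest wavelength is m = 3: λ = 2 × 2.17 × 488 / 3.50 = 605 nm.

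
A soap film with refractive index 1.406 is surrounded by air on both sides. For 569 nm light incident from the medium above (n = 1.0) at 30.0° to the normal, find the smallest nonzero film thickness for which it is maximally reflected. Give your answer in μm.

0.108 μm

At the upper boundary (n = 1.0 to n = 1.406) the reflected ray undergoes a half-wave phase shift.
Bottom surface (1.406 → 1.0): reflection off a lower-index medium gives no phase shift.
The two reflections differ by half a wavelength.
For bright reflection here: 2 n t cos θ_r = (m + ½) λ.
Snell's law: 1.0 sin 30.0° = 1.406 sin θ_r → sin θ_r = 0.356, cos θ_r = 0.935.
Minimum at m = 0: t = λ / (4 n cos θ_r) = 569 / (4 × 1.406 × 0.935) = 108 nm.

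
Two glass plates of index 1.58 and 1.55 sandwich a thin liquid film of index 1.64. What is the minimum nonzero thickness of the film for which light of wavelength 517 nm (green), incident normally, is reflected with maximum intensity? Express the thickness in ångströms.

At the upper boundary (n = 1.58 to n = 1.64) the reflected ray undergoes a half-wave phase shift.
Ray reflecting at the bottom interface goes from n = 1.64 toward n = 1.55: no phase shift.
Exactly one π shift → a net half-wave offset.
So the condition for constructive reflection is 2 n t = (m + ½) λ.
Minimum at m = 0: t = λ / (4 n) = 517 / (4 × 1.64) = 78.8 nm.

788 Å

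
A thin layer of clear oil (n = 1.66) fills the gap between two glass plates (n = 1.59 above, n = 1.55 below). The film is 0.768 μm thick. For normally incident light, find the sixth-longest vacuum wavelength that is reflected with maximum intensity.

Ray reflecting at the top interface goes from n = 1.59 toward n = 1.66: a half-wave phase shift.
At the lower boundary (n = 1.66 to n = 1.55) the reflected ray undergoes no phase shift.
Net: one phase inversion between the two reflected rays.
With one net inversion, constructive interference in reflection requires 2 n t = (m + ½) λ.
λ = 2 n t / (m + ½). The sixth-longest wavelength is m = 5: λ = 2 × 1.66 × 768 / 5.50 = 464 nm.

464 nm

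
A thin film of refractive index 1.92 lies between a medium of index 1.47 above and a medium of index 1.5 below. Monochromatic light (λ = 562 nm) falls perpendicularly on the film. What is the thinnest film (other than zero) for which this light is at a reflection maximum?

Ray reflecting at the top interface goes from n = 1.47 toward n = 1.92: a half-wave phase shift.
Bottom surface (1.92 → 1.5): reflection off a lower-index medium gives no phase shift.
Exactly one π shift → a net half-wave offset.
With one net inversion, constructive interference in reflection requires 2 n t = (m + ½) λ.
Minimum at m = 0: t = λ / (4 n) = 562 / (4 × 1.92) = 73.2 nm.

73.2 nm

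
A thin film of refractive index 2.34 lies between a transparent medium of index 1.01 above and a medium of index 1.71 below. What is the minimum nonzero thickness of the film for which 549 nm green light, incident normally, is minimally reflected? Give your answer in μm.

0.117 μm

Ray reflecting at the top interface goes from n = 1.01 toward n = 2.34: a half-wave phase shift.
At the lower boundary (n = 2.34 to n = 1.71) the reflected ray undergoes no phase shift.
Net: one phase inversion between the two reflected rays.
For weak reflection here: 2 n t = m λ.
Minimum nonzero at m = 1: t = λ / (2 n) = 549 / (2 × 2.34) = 117 nm.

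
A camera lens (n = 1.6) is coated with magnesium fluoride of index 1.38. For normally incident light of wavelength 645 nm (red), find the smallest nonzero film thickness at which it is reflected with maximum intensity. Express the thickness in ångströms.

Ray reflecting at the top interface goes from n = 1.0 toward n = 1.38: a half-wave phase shift.
Bottom surface (1.38 → 1.6): reflection off a higher-index medium gives a half-wave phase shift.
Zero or two π shifts → no net half-wave offset.
With no net inversion, constructive interference in reflection requires 2 n t = m λ.
Minimum nonzero at m = 1: t = λ / (2 n) = 645 / (2 × 1.38) = 234 nm.

2337 Å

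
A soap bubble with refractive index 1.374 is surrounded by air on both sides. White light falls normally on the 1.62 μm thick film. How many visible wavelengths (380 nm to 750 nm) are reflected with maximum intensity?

6

Top surface (1.0 → 1.374): reflection off a higher-index medium gives a half-wave phase shift.
At the lower boundary (n = 1.374 to n = 1.0) the reflected ray undergoes no phase shift.
The two reflections differ by half a wavelength.
So the condition for constructive reflection is 2 n t = (m + ½) λ.
λ = 2 n t / (m + ½) = 4452 / (m + ½) nm.
m=5: 809 nm (IR); m=6: 685 nm (visible); m=7: 594 nm (visible); m=8: 524 nm (visible); m=9: 469 nm (visible); m=10: 424 nm (visible); m=11: 387 nm (visible); m=12: 356 nm (UV).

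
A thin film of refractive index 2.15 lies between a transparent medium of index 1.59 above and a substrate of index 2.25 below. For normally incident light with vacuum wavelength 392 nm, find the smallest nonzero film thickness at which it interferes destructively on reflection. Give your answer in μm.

At the upper boundary (n = 1.59 to n = 2.15) the reflected ray undergoes a half-wave phase shift.
Ray reflecting at the bottom interface goes from n = 2.15 toward n = 2.25: a half-wave phase shift.
Net: no relative phase inversion (both shifts match).
So the condition for destructive reflection is 2 n t = (m + ½) λ.
Minimum at m = 0: t = λ / (4 n) = 392 / (4 × 2.15) = 45.6 nm.

0.0456 μm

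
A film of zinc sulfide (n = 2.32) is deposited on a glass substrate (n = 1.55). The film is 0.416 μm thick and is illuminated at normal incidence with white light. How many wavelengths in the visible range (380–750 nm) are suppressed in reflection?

Top surface (1.0 → 2.32): reflection off a higher-index medium gives a half-wave phase shift.
Ray reflecting at the bottom interface goes from n = 2.32 toward n = 1.55: no phase shift.
The two reflections differ by half a wavelength.
For weak reflection here: 2 n t = m λ.
λ = 2 n t / m = 1930 / m nm.
m=2: 965 nm (IR); m=3: 643 nm (visible); m=4: 483 nm (visible); m=5: 386 nm (visible); m=6: 322 nm (UV).

3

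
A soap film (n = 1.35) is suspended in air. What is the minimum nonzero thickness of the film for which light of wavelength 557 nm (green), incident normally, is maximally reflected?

103 nm

At the upper boundary (n = 1.0 to n = 1.35) the reflected ray undergoes a half-wave phase shift.
Bottom surface (1.35 → 1.0): reflection off a lower-index medium gives no phase shift.
Net: one phase inversion between the two reflected rays.
For bright reflection here: 2 n t = (m + ½) λ.
Minimum at m = 0: t = λ / (4 n) = 557 / (4 × 1.35) = 103 nm.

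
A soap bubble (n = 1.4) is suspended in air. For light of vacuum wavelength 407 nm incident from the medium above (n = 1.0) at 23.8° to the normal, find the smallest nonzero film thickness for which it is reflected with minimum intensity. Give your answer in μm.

0.152 μm

Ray reflecting at the top interface goes from n = 1.0 toward n = 1.4: a half-wave phase shift.
Ray reflecting at the bottom interface goes from n = 1.4 toward n = 1.0: no phase shift.
The two reflections differ by half a wavelength.
For weak reflection here: 2 n t cos θ_r = m λ.
Snell's law: 1.0 sin 23.8° = 1.4 sin θ_r → sin θ_r = 0.288, cos θ_r = 0.958.
Minimum nonzero at m = 1: t = λ / (2 n cos θ_r) = 407 / (2 × 1.4 × 0.958) = 152 nm.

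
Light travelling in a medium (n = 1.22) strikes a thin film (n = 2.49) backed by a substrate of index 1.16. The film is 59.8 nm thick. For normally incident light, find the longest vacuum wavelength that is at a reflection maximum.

At the upper boundary (n = 1.22 to n = 2.49) the reflected ray undergoes a half-wave phase shift.
Bottom surface (2.49 → 1.16): reflection off a lower-index medium gives no phase shift.
Net: one phase inversion between the two reflected rays.
For strong reflection here: 2 n t = (m + ½) λ.
λ = 2 n t / (m + ½). The longest wavelength is m = 0: λ = 2 × 2.49 × 59.8 / 0.500 = 596 nm.

596 nm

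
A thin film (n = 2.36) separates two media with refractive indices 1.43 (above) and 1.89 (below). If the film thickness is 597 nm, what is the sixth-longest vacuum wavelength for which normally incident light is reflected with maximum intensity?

512 nm

Top surface (1.43 → 2.36): reflection off a higher-index medium gives a half-wave phase shift.
Ray reflecting at the bottom interface goes from n = 2.36 toward n = 1.89: no phase shift.
The two reflections differ by half a wavelength.
For strong reflection here: 2 n t = (m + ½) λ.
λ = 2 n t / (m + ½). The sixth-longest wavelength is m = 5: λ = 2 × 2.36 × 597 / 5.50 = 512 nm.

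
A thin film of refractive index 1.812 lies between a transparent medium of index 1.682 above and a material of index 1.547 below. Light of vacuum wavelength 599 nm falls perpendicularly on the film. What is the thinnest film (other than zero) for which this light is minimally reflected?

165 nm

Ray reflecting at the top interface goes from n = 1.682 toward n = 1.812: a half-wave phase shift.
Ray reflecting at the bottom interface goes from n = 1.812 toward n = 1.547: no phase shift.
Exactly one π shift → a net half-wave offset.
So the condition for destructive reflection is 2 n t = m λ.
Minimum nonzero at m = 1: t = λ / (2 n) = 599 / (2 × 1.812) = 165 nm.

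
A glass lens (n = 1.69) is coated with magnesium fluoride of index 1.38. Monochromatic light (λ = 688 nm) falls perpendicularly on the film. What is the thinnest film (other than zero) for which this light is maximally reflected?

249 nm

Ray reflecting at the top interface goes from n = 1.0 toward n = 1.38: a half-wave phase shift.
At the lower boundary (n = 1.38 to n = 1.69) the reflected ray undergoes a half-wave phase shift.
Zero or two π shifts → no net half-wave offset.
For strong reflection here: 2 n t = m λ.
Minimum nonzero at m = 1: t = λ / (2 n) = 688 / (2 × 1.38) = 249 nm.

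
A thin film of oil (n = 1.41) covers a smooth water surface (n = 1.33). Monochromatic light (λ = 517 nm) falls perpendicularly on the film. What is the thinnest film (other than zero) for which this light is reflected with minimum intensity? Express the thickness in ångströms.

1833 Å

Ray reflecting at the top interface goes from n = 1.0 toward n = 1.41: a half-wave phase shift.
At the lower boundary (n = 1.41 to n = 1.33) the reflected ray undergoes no phase shift.
The two reflections differ by half a wavelength.
So the condition for destructive reflection is 2 n t = m λ.
Minimum nonzero at m = 1: t = λ / (2 n) = 517 / (2 × 1.41) = 183 nm.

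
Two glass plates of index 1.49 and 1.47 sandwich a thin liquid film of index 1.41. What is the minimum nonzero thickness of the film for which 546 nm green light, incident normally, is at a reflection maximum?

At the upper boundary (n = 1.49 to n = 1.41) the reflected ray undergoes no phase shift.
At the lower boundary (n = 1.41 to n = 1.47) the reflected ray undergoes a half-wave phase shift.
The two reflections differ by half a wavelength.
For bright reflection here: 2 n t = (m + ½) λ.
Minimum at m = 0: t = λ / (4 n) = 546 / (4 × 1.41) = 96.8 nm.

96.8 nm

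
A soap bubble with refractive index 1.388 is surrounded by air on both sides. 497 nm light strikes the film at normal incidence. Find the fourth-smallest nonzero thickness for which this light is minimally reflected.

716 nm

Ray reflecting at the top interface goes from n = 1.0 toward n = 1.388: a half-wave phase shift.
Bottom surface (1.388 → 1.0): reflection off a lower-index medium gives no phase shift.
Exactly one π shift → a net half-wave offset.
So the condition for destructive reflection is 2 n t = m λ.
The fourth-smallest nonzero thickness corresponds to m = 4: t = m λ / (2 n) = 4.00 × 497 / (2 × 1.388) = 716 nm.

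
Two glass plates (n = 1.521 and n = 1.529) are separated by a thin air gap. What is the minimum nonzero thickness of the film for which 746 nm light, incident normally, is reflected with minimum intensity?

373 nm

At the upper boundary (n = 1.521 to n = 1.0) the reflected ray undergoes no phase shift.
Bottom surface (1.0 → 1.529): reflection off a higher-index medium gives a half-wave phase shift.
Exactly one π shift → a net half-wave offset.
So the condition for destructive reflection is 2 n t = m λ.
Minimum nonzero at m = 1: t = λ / (2 n) = 746 / (2 × 1.0) = 373 nm.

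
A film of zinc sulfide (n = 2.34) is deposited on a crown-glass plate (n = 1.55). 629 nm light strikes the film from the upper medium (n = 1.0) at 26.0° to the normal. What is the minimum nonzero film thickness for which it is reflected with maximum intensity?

Top surface (1.0 → 2.34): reflection off a higher-index medium gives a half-wave phase shift.
Bottom surface (2.34 → 1.55): reflection off a lower-index medium gives no phase shift.
The two reflections differ by half a wavelength.
For strong reflection here: 2 n t cos θ_r = (m + ½) λ.
Snell's law: 1.0 sin 26.0° = 2.34 sin θ_r → sin θ_r = 0.187, cos θ_r = 0.982.
Minimum at m = 0: t = λ / (4 n cos θ_r) = 629 / (4 × 2.34 × 0.982) = 68.4 nm.

68.4 nm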